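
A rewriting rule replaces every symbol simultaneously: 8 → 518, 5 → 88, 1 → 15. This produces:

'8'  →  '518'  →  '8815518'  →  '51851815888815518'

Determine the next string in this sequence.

φ(51851815888815518) expands symbol-by-symbol to 88 15 518 88 15 518 15 88 518 518 518 518 15 88 88 15 518; joining the 17 pieces gives the next term.

88155188815518158851851851851815888815518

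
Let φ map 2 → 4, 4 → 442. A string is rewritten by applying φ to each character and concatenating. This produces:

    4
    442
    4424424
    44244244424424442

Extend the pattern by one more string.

Rewriting the 17 symbols of 44244244424424442 one by one yields 442 442 4 442 442 4 442 442 442 4 442 442 4 442 442 442 4; concatenated:

44244244424424442442442444244244424424424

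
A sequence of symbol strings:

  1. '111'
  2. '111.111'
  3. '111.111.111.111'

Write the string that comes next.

s(k+1) = s(k)·.·s(k) — each term doubles the last with '.' between the halves.
One more doubling of 111.111.111.111 gives the answer.

111.111.111.111.111.111.111.111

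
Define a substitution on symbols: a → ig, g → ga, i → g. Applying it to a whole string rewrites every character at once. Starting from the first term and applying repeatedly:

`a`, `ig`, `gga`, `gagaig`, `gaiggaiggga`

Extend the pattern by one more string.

Rewriting each symbol of gaiggaiggga: g→ga, a→ig, i→g, g→ga, g→ga, a→ig, i→g, g→ga, g→ga, g→ga, a→ig, which concatenates to ga ig g ga ga ig g ga ga ga ig.

gaigggagaigggagagaig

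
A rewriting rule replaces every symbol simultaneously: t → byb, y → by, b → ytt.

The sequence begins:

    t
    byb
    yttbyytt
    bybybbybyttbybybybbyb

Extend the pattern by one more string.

Rewriting the 21 symbols of bybybbybyttbybybybbyb one by one yields ytt by ytt by ytt ytt by ytt by byb byb ytt by ytt by ytt by ytt ytt by ytt; concatenated:

yttbyyttbyyttyttbyyttbybybbybyttbyyttbyyttbyyttyttbyytt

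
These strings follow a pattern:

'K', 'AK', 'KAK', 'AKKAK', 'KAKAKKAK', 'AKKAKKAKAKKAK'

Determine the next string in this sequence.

Each term (from the third on) is the two preceding terms concatenated in order: term 3 = K·AK = KAK.
The next term joins KAKAKKAK and AKKAKKAKAKKAK.

KAKAKKAKAKKAKKAKAKKAK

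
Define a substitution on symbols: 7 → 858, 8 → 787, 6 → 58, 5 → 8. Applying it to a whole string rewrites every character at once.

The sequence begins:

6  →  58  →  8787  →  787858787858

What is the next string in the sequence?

Rewriting each symbol of 787858787858: 7→858, 8→787, 7→858, 8→787, 5→8, 8→787, 7→858, 8→787, 7→858, 8→787, 5→8, 8→787, which concatenates to 858 787 858 787 8 787 858 787 858 787 8 787.

85878785878787878587878587878787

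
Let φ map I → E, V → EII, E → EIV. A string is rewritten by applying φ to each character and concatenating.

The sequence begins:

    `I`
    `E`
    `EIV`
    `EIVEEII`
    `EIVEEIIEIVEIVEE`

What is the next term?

EIVEEIIEIVEIVEEEIVEEIIEIVEEIIEIVEIV

Applying the rule to each of the 15 symbols of EIVEEIIEIVEIVEE gives the pieces EIV E EII EIV EIV E E EIV E EII EIV E EII EIV EIV, which concatenate to the answer.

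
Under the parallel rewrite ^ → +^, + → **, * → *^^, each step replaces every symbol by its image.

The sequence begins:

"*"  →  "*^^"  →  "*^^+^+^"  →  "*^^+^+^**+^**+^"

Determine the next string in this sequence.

*^^+^+^**+^**+^*^^*^^**+^*^^*^^**+^

Applying the rule to each of the 15 symbols of *^^+^+^**+^**+^ gives the pieces *^^ +^ +^ ** +^ ** +^ *^^ *^^ ** +^ *^^ *^^ ** +^, which concatenate to the answer.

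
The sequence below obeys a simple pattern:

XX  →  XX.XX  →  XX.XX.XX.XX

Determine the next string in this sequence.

Each string is two copies of the previous one joined by '.'.
Doubling XX.XX.XX.XX with '.' between the halves:

XX.XX.XX.XX.XX.XX.XX.XX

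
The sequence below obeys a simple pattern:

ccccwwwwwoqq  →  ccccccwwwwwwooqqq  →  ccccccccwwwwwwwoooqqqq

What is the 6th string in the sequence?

ccccccccccccccwwwwwwwwwwooooooqqqqqqq

Term n consists of 2n c's, followed by n+3 w's, followed by n-1 o's, followed by n q's, where the shown terms are n = 2, 3, 4.
For term 6, n = 7, so the run lengths are 14, 10, 6, 7.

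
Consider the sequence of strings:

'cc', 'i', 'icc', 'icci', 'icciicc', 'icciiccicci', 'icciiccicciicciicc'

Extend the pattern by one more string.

icciiccicciicciiccicciiccicci

Each term (from the third on) is the previous term followed by the one before it: term 3 = i·cc = icc.
The next term joins icciiccicciicciicc and icciiccicci.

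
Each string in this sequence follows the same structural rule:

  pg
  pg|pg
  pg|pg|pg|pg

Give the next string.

Every step duplicates the string with '|' between the halves.
So the next term is two copies of pg|pg|pg|pg with '|' between the halves.

pg|pg|pg|pg|pg|pg|pg|pg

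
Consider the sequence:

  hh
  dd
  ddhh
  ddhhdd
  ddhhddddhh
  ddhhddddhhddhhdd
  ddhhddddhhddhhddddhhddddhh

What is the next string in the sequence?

From term 3 onward, concatenate the last term with the second-to-last: dd·hh = ddhh, ddhh·dd = ddhhdd, …
Continuing: ddhhddddhhddhhddddhhddddhh · ddhhddddhhddhhdd gives term 8.

ddhhddddhhddhhddddhhddddhhddhhddddhhddhhdd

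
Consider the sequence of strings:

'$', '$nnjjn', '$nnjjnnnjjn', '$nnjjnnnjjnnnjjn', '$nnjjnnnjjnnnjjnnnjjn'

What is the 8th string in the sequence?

The strings grow by a fixed suffix nnjjn each time.
From $nnjjnnnjjnnnjjnnnjjn, 3 further steps: $nnjjnnnjjnnnjjnnnjjn → $nnjjnnnjjnnnjjnnnjjnnnjjn → $nnjjnnnjjnnnjjnnnjjnnnjjnnnjjn → (answer).

$nnjjnnnjjnnnjjnnnjjnnnjjnnnjjnnnjjn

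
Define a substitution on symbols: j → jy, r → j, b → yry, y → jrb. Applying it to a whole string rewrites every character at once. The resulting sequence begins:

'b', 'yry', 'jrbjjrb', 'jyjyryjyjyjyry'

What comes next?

Rewriting the 14 symbols of jyjyryjyjyjyry one by one yields jy jrb jy jrb j jrb jy jrb jy jrb jy jrb j jrb; concatenated:

jyjrbjyjrbjjrbjyjrbjyjrbjyjrbjjrb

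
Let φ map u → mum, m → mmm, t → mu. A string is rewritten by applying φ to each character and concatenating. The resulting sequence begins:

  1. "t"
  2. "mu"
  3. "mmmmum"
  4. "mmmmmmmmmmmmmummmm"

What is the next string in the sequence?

Rewriting the 18 symbols of mmmmmmmmmmmmmummmm one by one yields mmm mmm mmm mmm mmm mmm mmm mmm mmm mmm mmm mmm mmm mum mmm mmm mmm mmm; concatenated:

mmmmmmmmmmmmmmmmmmmmmmmmmmmmmmmmmmmmmmmmummmmmmmmmmmmm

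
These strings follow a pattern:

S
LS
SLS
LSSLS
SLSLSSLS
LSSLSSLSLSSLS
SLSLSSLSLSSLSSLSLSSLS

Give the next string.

From term 3 onward, concatenate the second-to-last term with the last: S·LS = SLS, LS·SLS = LSSLS, …
The next term joins LSSLSSLSLSSLS and SLSLSSLSLSSLSSLSLSSLS.

LSSLSSLSLSSLSSLSLSSLSLSSLSSLSLSSLS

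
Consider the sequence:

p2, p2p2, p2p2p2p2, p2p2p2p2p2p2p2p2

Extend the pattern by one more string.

s(k+1) = s(k)·s(k) — each term doubles the last.
Doubling p2p2p2p2p2p2p2p2:

p2p2p2p2p2p2p2p2p2p2p2p2p2p2p2p2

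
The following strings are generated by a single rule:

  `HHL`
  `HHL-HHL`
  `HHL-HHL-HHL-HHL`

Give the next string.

s(k+1) = s(k)·-·s(k) — each term doubles the last with '-' between the halves.
So the next term is two copies of HHL-HHL-HHL-HHL with '-' between the halves.

HHL-HHL-HHL-HHL-HHL-HHL-HHL-HHL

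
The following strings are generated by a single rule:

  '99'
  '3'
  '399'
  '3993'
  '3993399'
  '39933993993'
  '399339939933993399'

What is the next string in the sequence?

39933993993399339939933993993

Each term (from the third on) is the previous term followed by the one before it: term 3 = 3·99 = 399.
The next term joins 399339939933993399 and 39933993993.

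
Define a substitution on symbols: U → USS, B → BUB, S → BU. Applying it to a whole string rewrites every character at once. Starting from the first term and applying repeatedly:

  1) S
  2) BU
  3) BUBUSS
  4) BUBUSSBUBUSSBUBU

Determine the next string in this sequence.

Rewriting the 16 symbols of BUBUSSBUBUSSBUBU one by one yields BUB USS BUB USS BU BU BUB USS BUB USS BU BU BUB USS BUB USS; concatenated:

BUBUSSBUBUSSBUBUBUBUSSBUBUSSBUBUBUBUSSBUBUSS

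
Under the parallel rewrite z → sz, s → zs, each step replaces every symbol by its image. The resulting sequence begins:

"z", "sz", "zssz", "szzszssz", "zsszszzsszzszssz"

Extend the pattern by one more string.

Applying the rule to each of the 16 symbols of zsszszzsszzszssz gives the pieces sz zs zs sz zs sz sz zs zs sz sz zs sz zs zs sz, which concatenate to the answer.

szzszsszzsszszzszsszszzsszzszssz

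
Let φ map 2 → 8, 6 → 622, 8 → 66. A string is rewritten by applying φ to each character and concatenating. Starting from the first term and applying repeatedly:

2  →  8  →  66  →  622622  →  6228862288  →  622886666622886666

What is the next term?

Rewriting the 18 symbols of 622886666622886666 one by one yields 622 8 8 66 66 622 622 622 622 622 8 8 66 66 622 622 622 622; concatenated:

622886666622622622622622886666622622622622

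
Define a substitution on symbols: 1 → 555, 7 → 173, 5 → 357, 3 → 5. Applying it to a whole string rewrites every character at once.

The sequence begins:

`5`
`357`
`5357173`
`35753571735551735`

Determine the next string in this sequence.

5357173357535717355517353573573575551735357

φ(35753571735551735) expands symbol-by-symbol to 5 357 173 357 5 357 173 555 173 5 357 357 357 555 173 5 357; joining the 17 pieces gives the next term.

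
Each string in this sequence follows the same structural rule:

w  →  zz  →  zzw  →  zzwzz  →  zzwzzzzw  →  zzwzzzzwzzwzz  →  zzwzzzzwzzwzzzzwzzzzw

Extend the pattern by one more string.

zzwzzzzwzzwzzzzwzzzzwzzwzzzzwzzwzz

This is a Fibonacci-style word recurrence s(k) = s(k−1)·s(k−2): e.g. zz·w = zzw.
Continuing: zzwzzzzwzzwzzzzwzzzzw · zzwzzzzwzzwzz gives term 8.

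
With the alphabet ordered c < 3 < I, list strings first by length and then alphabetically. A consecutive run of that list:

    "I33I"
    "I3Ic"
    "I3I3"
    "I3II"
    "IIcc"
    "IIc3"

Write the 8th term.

Continuing the enumeration 2 steps past IIc3: IIc3 → IIcI → (answer).

II3c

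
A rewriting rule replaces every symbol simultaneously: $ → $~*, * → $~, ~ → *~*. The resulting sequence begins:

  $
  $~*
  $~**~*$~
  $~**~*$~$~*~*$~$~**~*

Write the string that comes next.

$~**~*$~$~*~*$~$~**~*$~**~*$~*~*$~$~**~*$~**~*$~$~*~*$~

φ($~**~*$~$~*~*$~$~**~*) expands symbol-by-symbol to $~* *~* $~ $~ *~* $~ $~* *~* $~* *~* $~ *~* $~ $~* *~* $~* *~* $~ $~ *~* $~; joining the 21 pieces gives the next term.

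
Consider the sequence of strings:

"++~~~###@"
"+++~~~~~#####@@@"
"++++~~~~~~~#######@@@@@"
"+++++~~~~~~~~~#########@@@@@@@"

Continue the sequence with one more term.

++++++~~~~~~~~~~~###########@@@@@@@@@

Term n consists of n+1 +'s, followed by 2n+1 ~'s, followed by 2n+1 #'s, followed by 2n-1 @'s (n = 1, 2, …).
For the next term, n = 5, so the run lengths are 6, 11, 11, 9.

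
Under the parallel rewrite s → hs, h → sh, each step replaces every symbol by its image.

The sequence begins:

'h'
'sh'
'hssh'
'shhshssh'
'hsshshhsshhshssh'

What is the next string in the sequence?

φ(hsshshhsshhshssh) expands symbol-by-symbol to sh hs hs sh hs sh sh hs hs sh sh hs sh hs hs sh; joining the 16 pieces gives the next term.

shhshsshhsshshhshsshshhsshhshssh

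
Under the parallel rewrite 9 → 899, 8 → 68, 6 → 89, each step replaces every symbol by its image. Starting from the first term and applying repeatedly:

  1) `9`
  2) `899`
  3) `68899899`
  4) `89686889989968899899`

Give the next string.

6889989688968688998996889989989686889989968899899

Applying the rule to each of the 20 symbols of 89686889989968899899 gives the pieces 68 899 89 68 89 68 68 899 899 68 899 899 89 68 68 899 899 68 899 899, which concatenate to the answer.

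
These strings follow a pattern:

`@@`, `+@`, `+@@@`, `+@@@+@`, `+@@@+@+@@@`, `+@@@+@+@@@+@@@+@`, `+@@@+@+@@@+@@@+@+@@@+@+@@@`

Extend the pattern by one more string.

This is a Fibonacci-style word recurrence s(k) = s(k−1)·s(k−2): e.g. +@·@@ = +@@@.
So term 8 is +@@@+@+@@@+@@@+@+@@@+@+@@@·+@@@+@+@@@+@@@+@.

+@@@+@+@@@+@@@+@+@@@+@+@@@+@@@+@+@@@+@@@+@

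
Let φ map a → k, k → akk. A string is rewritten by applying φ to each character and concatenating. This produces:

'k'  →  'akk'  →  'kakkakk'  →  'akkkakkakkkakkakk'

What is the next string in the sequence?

Rewriting the 17 symbols of akkkakkakkkakkakk one by one yields k akk akk akk k akk akk k akk akk akk k akk akk k akk akk; concatenated:

kakkakkakkkakkakkkakkakkakkkakkakkkakkakk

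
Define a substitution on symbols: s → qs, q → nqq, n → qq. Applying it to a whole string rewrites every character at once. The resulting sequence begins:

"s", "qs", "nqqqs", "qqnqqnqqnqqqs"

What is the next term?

Rewriting the 13 symbols of qqnqqnqqnqqqs one by one yields nqq nqq qq nqq nqq qq nqq nqq qq nqq nqq nqq qs; concatenated:

nqqnqqqqnqqnqqqqnqqnqqqqnqqnqqnqqqs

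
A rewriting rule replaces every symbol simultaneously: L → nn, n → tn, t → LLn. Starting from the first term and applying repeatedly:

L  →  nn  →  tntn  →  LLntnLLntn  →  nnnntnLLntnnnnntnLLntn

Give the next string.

tntntntnLLntnnnnntnLLntntntntntnLLntnnnnntnLLntn

Replace each of the 22 characters of nnnntnLLntnnnnntnLLntn in place — tn tn tn tn LLn tn nn nn tn LLn tn tn tn tn tn LLn tn nn nn tn LLn tn — and concatenate.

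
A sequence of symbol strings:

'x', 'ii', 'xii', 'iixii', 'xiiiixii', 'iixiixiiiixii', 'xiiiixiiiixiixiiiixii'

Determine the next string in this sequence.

iixiixiiiixiixiiiixiiiixiixiiiixii

This is a Fibonacci-style word recurrence s(k) = s(k−2)·s(k−1): e.g. x·ii = xii.
So term 8 is iixiixiiiixii·xiiiixiiiixiixiiiixii.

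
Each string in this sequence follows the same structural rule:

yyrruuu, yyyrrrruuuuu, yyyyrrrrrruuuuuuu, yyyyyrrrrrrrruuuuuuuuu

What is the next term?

yyyyyyrrrrrrrrrruuuuuuuuuuu

Reading off run lengths: y runs 2, 3, 4, 5; r runs 2, 4, 6, 8; u runs 3, 5, 7, 9 — each is linear in n (n = 1, 2, …).
For the next term, n = 5, so the run lengths are 6, 10, 11.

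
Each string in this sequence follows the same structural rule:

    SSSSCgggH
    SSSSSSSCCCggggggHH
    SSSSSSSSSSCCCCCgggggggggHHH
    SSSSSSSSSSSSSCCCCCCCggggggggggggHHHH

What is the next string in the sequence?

Each string has the form S^{3n+1} C^{2n-1} g^{3n} H^{n} (n = 1, 2, …).
Setting n = 5 gives 16, 9, 15, 5 characters in each block.

SSSSSSSSSSSSSSSSCCCCCCCCCgggggggggggggggHHHHH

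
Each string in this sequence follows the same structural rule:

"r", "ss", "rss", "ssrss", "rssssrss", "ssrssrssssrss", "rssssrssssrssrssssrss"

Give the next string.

ssrssrssssrssrssssrssssrssrssssrss

Each term (from the third on) is the two preceding terms concatenated in order: term 3 = r·ss = rss.
The next term joins ssrssrssssrss and rssssrssssrssrssssrss.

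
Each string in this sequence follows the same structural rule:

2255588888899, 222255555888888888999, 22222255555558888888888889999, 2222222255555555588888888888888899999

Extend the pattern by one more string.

The n-th term is 2n 2's then 2n+1 5's then 3n+3 8's then n+1 9's (n = 1, 2, …).
For the next term, n = 5, so the run lengths are 10, 11, 18, 6.

222222222255555555555888888888888888888999999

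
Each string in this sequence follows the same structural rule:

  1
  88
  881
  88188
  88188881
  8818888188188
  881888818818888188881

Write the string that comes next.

This is a Fibonacci-style word recurrence s(k) = s(k−1)·s(k−2): e.g. 88·1 = 881.
So term 8 is 881888818818888188881·8818888188188.

8818888188188881888818818888188188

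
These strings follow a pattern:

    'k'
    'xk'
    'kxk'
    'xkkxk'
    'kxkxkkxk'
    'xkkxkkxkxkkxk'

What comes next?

kxkxkkxkxkkxkkxkxkkxk

Each term (from the third on) is the two preceding terms concatenated in order: term 3 = k·xk = kxk.
The next term joins kxkxkkxk and xkkxkkxkxkkxk.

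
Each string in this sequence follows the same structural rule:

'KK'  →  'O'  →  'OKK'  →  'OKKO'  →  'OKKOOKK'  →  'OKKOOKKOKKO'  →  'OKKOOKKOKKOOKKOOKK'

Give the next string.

From term 3 onward, concatenate the last term with the second-to-last: O·KK = OKK, OKK·O = OKKO, …
So term 8 is OKKOOKKOKKOOKKOOKK·OKKOOKKOKKO.

OKKOOKKOKKOOKKOOKKOKKOOKKOKKO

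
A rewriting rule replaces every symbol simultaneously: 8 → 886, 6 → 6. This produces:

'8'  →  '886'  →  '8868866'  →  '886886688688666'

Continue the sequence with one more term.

8868866886886668868866886886666

Applying the rule to each of the 15 symbols of 886886688688666 gives the pieces 886 886 6 886 886 6 6 886 886 6 886 886 6 6 6, which concatenate to the answer.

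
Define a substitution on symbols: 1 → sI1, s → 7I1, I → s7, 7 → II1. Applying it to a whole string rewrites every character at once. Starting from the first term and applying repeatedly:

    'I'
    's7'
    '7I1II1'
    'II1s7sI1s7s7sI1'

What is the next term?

s7s7sI17I1II17I1s7sI17I1II17I1II17I1s7sI1

φ(II1s7sI1s7s7sI1) expands symbol-by-symbol to s7 s7 sI1 7I1 II1 7I1 s7 sI1 7I1 II1 7I1 II1 7I1 s7 sI1; joining the 15 pieces gives the next term.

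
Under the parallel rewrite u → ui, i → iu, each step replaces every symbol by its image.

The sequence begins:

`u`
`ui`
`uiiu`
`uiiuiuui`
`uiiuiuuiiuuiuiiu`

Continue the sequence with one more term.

φ(uiiuiuuiiuuiuiiu) expands symbol-by-symbol to ui iu iu ui iu ui ui iu iu ui ui iu ui iu iu ui; joining the 16 pieces gives the next term.

uiiuiuuiiuuiuiiuiuuiuiiuuiiuiuui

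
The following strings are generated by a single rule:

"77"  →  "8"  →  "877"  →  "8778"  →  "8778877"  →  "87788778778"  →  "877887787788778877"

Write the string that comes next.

87788778778877887787788778778

This is a Fibonacci-style word recurrence s(k) = s(k−1)·s(k−2): e.g. 8·77 = 877.
So term 8 is 877887787788778877·87788778778.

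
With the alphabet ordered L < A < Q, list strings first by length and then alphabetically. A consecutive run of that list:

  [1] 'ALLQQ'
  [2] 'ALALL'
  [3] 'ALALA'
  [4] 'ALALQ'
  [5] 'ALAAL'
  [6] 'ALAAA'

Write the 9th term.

Stepping forward 3 times from ALAAA: ALAAA → ALAAQ → ALAQL, then the target.

ALAQA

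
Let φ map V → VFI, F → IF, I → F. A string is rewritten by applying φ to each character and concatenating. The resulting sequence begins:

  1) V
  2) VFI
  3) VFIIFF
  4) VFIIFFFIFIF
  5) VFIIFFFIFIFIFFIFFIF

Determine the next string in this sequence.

VFIIFFFIFIFIFFIFFIFFIFIFFIFIFFIF

Replace each of the 19 characters of VFIIFFFIFIFIFFIFFIF in place — VFI IF F F IF IF IF F IF F IF F IF IF F IF IF F IF — and concatenate.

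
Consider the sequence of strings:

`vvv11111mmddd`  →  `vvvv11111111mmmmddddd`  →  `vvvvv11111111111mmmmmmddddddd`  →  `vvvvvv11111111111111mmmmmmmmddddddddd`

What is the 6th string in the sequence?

vvvvvvvv11111111111111111111mmmmmmmmmmmmddddddddddddd

Term n consists of n+1 v's, followed by 3n-1 1's, followed by 2n-2 m's, followed by 2n-1 d's, where the shown terms are n = 2, 3, 4, 5.
Setting n = 7 gives 8, 20, 12, 13 characters in each block.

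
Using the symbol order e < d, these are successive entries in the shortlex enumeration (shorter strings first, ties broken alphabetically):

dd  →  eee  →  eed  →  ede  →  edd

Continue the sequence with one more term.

dee

The successor of edd increments the rightmost position that isn't already d and resets every position after it to e.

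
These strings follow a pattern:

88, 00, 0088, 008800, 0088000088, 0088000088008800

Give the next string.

00880000880088000088000088

This is a Fibonacci-style word recurrence s(k) = s(k−1)·s(k−2): e.g. 00·88 = 0088.
So term 7 is 0088000088008800·0088000088.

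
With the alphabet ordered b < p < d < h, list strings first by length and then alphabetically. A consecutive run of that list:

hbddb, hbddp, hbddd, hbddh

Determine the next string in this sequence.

The successor of hbddh increments the rightmost position that isn't already h and resets every position after it to b.

hbdhb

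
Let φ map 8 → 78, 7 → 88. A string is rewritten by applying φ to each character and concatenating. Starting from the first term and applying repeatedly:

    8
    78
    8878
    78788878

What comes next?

Apply φ to 78788878 symbol by symbol: 7→88, 8→78, 7→88, 8→78, 8→78, 8→78, 7→88, 8→78; joined: 88 78 88 78 78 78 88 78.

8878887878788878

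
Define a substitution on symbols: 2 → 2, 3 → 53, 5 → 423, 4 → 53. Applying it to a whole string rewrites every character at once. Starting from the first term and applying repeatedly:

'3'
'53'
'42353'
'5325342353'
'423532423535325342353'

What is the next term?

532534235325325342353423532423535325342353

Replace each of the 21 characters of 423532423535325342353 in place — 53 2 53 423 53 2 53 2 53 423 53 423 53 2 423 53 53 2 53 423 53 — and concatenate.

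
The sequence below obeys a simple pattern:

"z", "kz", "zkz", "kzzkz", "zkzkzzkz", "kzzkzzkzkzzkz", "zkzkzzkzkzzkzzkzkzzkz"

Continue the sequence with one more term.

kzzkzzkzkzzkzzkzkzzkzkzzkzzkzkzzkz

Each term (from the third on) is the two preceding terms concatenated in order: term 3 = z·kz = zkz.
So term 8 is kzzkzzkzkzzkz·zkzkzzkzkzzkzzkzkzzkz.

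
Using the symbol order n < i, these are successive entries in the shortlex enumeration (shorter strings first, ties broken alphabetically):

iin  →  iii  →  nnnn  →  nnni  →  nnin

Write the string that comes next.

The successor of nnin increments the rightmost position that isn't already i and resets every position after it to n.

nnii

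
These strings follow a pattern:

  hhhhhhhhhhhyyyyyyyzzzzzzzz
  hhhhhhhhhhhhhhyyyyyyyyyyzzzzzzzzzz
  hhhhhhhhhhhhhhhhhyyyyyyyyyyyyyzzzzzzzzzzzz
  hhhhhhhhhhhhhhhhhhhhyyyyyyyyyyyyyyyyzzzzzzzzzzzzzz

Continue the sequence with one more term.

Reading off run lengths: h runs 11, 14, 17, 20; y runs 7, 10, 13, 16; z runs 8, 10, 12, 14 — each is linear in n, where the shown terms are n = 3, 4, 5, 6.
Setting n = 7 gives 23, 19, 16 characters in each block.

hhhhhhhhhhhhhhhhhhhhhhhyyyyyyyyyyyyyyyyyyyzzzzzzzzzzzzzzzz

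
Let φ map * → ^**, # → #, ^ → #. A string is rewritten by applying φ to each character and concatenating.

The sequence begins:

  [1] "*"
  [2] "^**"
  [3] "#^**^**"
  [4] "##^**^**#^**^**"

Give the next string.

###^**^**#^**^**##^**^**#^**^**

φ(##^**^**#^**^**) expands symbol-by-symbol to # # # ^** ^** # ^** ^** # # ^** ^** # ^** ^**; joining the 15 pieces gives the next term.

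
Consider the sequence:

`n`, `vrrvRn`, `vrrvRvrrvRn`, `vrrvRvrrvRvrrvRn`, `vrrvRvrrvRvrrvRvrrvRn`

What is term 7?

The strings grow by a fixed prefix vrrvR each time.
From vrrvRvrrvRvrrvRvrrvRn, 2 further steps: vrrvRvrrvRvrrvRvrrvRn → vrrvRvrrvRvrrvRvrrvRvrrvRn → (answer).

vrrvRvrrvRvrrvRvrrvRvrrvRvrrvRn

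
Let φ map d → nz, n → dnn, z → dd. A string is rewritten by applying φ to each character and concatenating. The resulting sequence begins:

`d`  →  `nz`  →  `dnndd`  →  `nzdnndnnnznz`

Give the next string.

Apply φ to nzdnndnnnznz symbol by symbol: n→dnn, z→dd, d→nz, n→dnn, n→dnn, d→nz, n→dnn, n→dnn, n→dnn, z→dd, n→dnn, z→dd; joined: dnn dd nz dnn dnn nz dnn dnn dnn dd dnn dd.

dnnddnzdnndnnnzdnndnndnndddnndd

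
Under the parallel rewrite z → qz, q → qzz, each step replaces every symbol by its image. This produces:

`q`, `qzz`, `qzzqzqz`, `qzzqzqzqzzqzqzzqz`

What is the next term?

φ(qzzqzqzqzzqzqzzqz) expands symbol-by-symbol to qzz qz qz qzz qz qzz qz qzz qz qz qzz qz qzz qz qz qzz qz; joining the 17 pieces gives the next term.

qzzqzqzqzzqzqzzqzqzzqzqzqzzqzqzzqzqzqzzqz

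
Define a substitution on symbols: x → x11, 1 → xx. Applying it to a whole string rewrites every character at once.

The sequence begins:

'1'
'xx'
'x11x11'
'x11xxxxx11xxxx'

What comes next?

x11xxxxx11x11x11x11x11xxxxx11x11x11x11

Applying the rule to each of the 14 symbols of x11xxxxx11xxxx gives the pieces x11 xx xx x11 x11 x11 x11 x11 xx xx x11 x11 x11 x11, which concatenate to the answer.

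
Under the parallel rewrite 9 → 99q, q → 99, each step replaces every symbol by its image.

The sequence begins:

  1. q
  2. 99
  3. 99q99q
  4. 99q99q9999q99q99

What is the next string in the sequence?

Rewriting the 16 symbols of 99q99q9999q99q99 one by one yields 99q 99q 99 99q 99q 99 99q 99q 99q 99q 99 99q 99q 99 99q 99q; concatenated:

99q99q9999q99q9999q99q99q99q9999q99q9999q99q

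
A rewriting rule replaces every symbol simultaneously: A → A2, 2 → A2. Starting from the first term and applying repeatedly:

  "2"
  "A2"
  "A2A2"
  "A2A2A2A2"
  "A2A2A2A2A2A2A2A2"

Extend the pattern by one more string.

Replace each of the 16 characters of A2A2A2A2A2A2A2A2 in place — A2 A2 A2 A2 A2 A2 A2 A2 A2 A2 A2 A2 A2 A2 A2 A2 — and concatenate.

A2A2A2A2A2A2A2A2A2A2A2A2A2A2A2A2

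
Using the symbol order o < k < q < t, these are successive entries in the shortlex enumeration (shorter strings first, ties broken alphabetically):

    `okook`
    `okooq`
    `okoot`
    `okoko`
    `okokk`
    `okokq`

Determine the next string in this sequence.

The successor of okokq increments the rightmost position that isn't already t and resets every position after it to o.

okokt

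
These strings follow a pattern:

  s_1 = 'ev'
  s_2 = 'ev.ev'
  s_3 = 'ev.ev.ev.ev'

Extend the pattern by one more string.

Every step duplicates the string with '.' between the halves.
Doubling ev.ev.ev.ev with '.' between the halves:

ev.ev.ev.ev.ev.ev.ev.ev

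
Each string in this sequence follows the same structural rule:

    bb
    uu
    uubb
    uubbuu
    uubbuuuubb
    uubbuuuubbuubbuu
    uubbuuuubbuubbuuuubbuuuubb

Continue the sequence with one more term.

uubbuuuubbuubbuuuubbuuuubbuubbuuuubbuubbuu

Each term (from the third on) is the previous term followed by the one before it: term 3 = uu·bb = uubb.
Continuing: uubbuuuubbuubbuuuubbuuuubb · uubbuuuubbuubbuu gives term 8.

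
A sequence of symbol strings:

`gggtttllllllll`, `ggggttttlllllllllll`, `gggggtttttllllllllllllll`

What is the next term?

Each string has the form g^{n+1} t^{n+1} l^{3n+2}, where the shown terms are n = 2, 3, 4.
At n = 5 the blocks have lengths 6, 6, 17.

ggggggttttttlllllllllllllllll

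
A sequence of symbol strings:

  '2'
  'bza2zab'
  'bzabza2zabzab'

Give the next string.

Each term wraps the previous one in bza on the left and zab on the right.
One more step from bzabza2zabzab gives the answer.

bzabzabza2zabzabzab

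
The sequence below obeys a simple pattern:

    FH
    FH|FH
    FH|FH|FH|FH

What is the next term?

Every step duplicates the string with '|' between the halves.
Doubling FH|FH|FH|FH with '|' between the halves:

FH|FH|FH|FH|FH|FH|FH|FH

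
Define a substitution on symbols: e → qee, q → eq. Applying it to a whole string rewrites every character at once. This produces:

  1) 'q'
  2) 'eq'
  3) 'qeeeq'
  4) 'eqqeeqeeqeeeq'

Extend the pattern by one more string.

Rewriting the 13 symbols of eqqeeqeeqeeeq one by one yields qee eq eq qee qee eq qee qee eq qee qee qee eq; concatenated:

qeeeqeqqeeqeeeqqeeqeeeqqeeqeeqeeeq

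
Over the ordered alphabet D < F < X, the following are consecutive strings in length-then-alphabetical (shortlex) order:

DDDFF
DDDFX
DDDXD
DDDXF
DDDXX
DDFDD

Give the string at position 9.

Continuing the enumeration 3 steps past DDFDD: DDFDD → DDFDF → DDFDX → (answer).

DDFFD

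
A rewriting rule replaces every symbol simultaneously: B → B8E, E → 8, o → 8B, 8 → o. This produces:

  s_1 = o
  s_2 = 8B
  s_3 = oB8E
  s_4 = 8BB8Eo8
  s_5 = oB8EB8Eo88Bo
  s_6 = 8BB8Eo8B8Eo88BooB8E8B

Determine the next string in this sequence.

φ(8BB8Eo8B8Eo88BooB8E8B) expands symbol-by-symbol to o B8E B8E o 8 8B o B8E o 8 8B o o B8E 8B 8B B8E o 8 o B8E; joining the 21 pieces gives the next term.

oB8EB8Eo88BoB8Eo88BooB8E8B8BB8Eo8oB8E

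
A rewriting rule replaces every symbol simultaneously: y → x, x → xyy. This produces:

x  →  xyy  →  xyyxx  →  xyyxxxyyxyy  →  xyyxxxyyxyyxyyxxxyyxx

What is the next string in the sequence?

xyyxxxyyxyyxyyxxxyyxxxyyxxxyyxyyxyyxxxyyxyy

Replace each of the 21 characters of xyyxxxyyxyyxyyxxxyyxx in place — xyy x x xyy xyy xyy x x xyy x x xyy x x xyy xyy xyy x x xyy xyy — and concatenate.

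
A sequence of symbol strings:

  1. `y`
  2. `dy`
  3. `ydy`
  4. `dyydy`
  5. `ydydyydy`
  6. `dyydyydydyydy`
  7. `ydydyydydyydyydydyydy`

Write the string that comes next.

Each term (from the third on) is the two preceding terms concatenated in order: term 3 = y·dy = ydy.
Continuing: dyydyydydyydy · ydydyydydyydyydydyydy gives term 8.

dyydyydydyydyydydyydydyydyydydyydy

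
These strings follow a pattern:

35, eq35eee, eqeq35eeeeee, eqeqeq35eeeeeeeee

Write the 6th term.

s(k+1) = eq·s(k)·eee, so each term gains eq as a prefix and eee as a suffix.
From eqeqeq35eeeeeeeee, 2 further steps: eqeqeq35eeeeeeeee → eqeqeqeq35eeeeeeeeeeee → (answer).

eqeqeqeqeq35eeeeeeeeeeeeeee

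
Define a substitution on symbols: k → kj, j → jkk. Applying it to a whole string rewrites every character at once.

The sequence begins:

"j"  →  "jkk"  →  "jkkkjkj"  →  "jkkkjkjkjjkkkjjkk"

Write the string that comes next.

Applying the rule to each of the 17 symbols of jkkkjkjkjjkkkjjkk gives the pieces jkk kj kj kj jkk kj jkk kj jkk jkk kj kj kj jkk jkk kj kj, which concatenate to the answer.

jkkkjkjkjjkkkjjkkkjjkkjkkkjkjkjjkkjkkkjkj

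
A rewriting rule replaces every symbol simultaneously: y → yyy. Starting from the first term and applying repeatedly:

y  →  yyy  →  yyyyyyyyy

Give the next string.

Rewriting each symbol of yyyyyyyyy: y→yyy, y→yyy, y→yyy, y→yyy, y→yyy, y→yyy, y→yyy, y→yyy, y→yyy, which concatenates to yyy yyy yyy yyy yyy yyy yyy yyy yyy.

yyyyyyyyyyyyyyyyyyyyyyyyyyy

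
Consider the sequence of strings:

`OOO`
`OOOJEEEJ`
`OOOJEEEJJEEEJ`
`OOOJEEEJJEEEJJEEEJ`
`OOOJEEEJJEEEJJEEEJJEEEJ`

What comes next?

OOOJEEEJJEEEJJEEEJJEEEJJEEEJ

Every step adds JEEEJ to the end: s(k+1) = s(k)·JEEEJ.
So the next term is OOOJEEEJJEEEJJEEEJJEEEJ·JEEEJ.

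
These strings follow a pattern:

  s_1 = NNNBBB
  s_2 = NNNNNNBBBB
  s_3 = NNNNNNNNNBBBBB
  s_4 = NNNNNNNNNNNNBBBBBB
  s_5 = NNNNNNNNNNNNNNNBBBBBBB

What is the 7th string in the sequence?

The n-th term is 3n N's then n+2 B's (n = 1, 2, …).
Setting n = 7 gives 21, 9 characters in each block.

NNNNNNNNNNNNNNNNNNNNNBBBBBBBBB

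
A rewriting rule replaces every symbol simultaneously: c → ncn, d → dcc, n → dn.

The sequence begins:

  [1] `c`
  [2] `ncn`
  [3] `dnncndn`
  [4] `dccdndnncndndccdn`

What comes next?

Replace each of the 17 characters of dccdndnncndndccdn in place — dcc ncn ncn dcc dn dcc dn dn ncn dn dcc dn dcc ncn ncn dcc dn — and concatenate.

dccncnncndccdndccdndnncndndccdndccncnncndccdn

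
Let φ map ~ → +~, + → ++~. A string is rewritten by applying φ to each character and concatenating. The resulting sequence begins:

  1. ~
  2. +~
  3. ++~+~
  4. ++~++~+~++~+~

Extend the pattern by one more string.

Applying the rule to each of the 13 symbols of ++~++~+~++~+~ gives the pieces ++~ ++~ +~ ++~ ++~ +~ ++~ +~ ++~ ++~ +~ ++~ +~, which concatenate to the answer.

++~++~+~++~++~+~++~+~++~++~+~++~+~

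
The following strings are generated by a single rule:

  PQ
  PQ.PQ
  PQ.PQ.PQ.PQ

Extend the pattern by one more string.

s(k+1) = s(k)·.·s(k) — each term doubles the last with '.' between the halves.
Doubling PQ.PQ.PQ.PQ with '.' between the halves:

PQ.PQ.PQ.PQ.PQ.PQ.PQ.PQ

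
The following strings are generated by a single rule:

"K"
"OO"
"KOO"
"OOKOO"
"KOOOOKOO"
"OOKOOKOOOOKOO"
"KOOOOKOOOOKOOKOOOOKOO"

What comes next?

Each term (from the third on) is the two preceding terms concatenated in order: term 3 = K·OO = KOO.
So term 8 is OOKOOKOOOOKOO·KOOOOKOOOOKOOKOOOOKOO.

OOKOOKOOOOKOOKOOOOKOOOOKOOKOOOOKOO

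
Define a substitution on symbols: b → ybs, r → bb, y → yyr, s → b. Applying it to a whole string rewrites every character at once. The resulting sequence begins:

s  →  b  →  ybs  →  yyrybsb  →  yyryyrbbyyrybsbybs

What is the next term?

yyryyrbbyyryyrbbybsybsyyryyrbbyyrybsbybsyyrybsb

Applying the rule to each of the 18 symbols of yyryyrbbyyrybsbybs gives the pieces yyr yyr bb yyr yyr bb ybs ybs yyr yyr bb yyr ybs b ybs yyr ybs b, which concatenate to the answer.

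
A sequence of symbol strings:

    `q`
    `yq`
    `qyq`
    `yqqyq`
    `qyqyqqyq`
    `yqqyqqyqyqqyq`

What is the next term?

Each term (from the third on) is the two preceding terms concatenated in order: term 3 = q·yq = qyq.
Continuing: qyqyqqyq · yqqyqqyqyqqyq gives term 7.

qyqyqqyqyqqyqqyqyqqyq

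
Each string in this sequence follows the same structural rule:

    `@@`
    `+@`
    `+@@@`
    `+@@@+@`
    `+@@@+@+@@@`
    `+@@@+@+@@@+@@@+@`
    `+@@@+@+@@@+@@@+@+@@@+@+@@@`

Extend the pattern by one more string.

From term 3 onward, concatenate the last term with the second-to-last: +@·@@ = +@@@, +@@@·+@ = +@@@+@, …
Continuing: +@@@+@+@@@+@@@+@+@@@+@+@@@ · +@@@+@+@@@+@@@+@ gives term 8.

+@@@+@+@@@+@@@+@+@@@+@+@@@+@@@+@+@@@+@@@+@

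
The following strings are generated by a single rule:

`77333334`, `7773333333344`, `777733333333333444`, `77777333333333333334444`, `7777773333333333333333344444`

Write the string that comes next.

Each string has the form 7^{n+1} 3^{3n+2} 4^{n} (n = 1, 2, …).
Setting n = 6 gives 7, 20, 6 characters in each block.

777777733333333333333333333444444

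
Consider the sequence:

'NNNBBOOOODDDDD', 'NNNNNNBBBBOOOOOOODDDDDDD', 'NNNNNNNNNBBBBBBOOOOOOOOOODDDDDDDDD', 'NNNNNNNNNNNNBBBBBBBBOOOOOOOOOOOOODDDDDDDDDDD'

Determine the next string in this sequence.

Term n consists of 3n N's, followed by 2n B's, followed by 3n+1 O's, followed by 2n+3 D's (n = 1, 2, …).
At n = 5 the blocks have lengths 15, 10, 16, 13.

NNNNNNNNNNNNNNNBBBBBBBBBBOOOOOOOOOOOOOOOODDDDDDDDDDDDD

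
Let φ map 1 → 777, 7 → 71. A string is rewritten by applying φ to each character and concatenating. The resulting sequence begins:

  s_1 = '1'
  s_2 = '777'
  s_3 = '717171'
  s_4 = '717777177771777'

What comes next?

Applying the rule to each of the 15 symbols of 717777177771777 gives the pieces 71 777 71 71 71 71 777 71 71 71 71 777 71 71 71, which concatenate to the answer.

717777171717177771717171777717171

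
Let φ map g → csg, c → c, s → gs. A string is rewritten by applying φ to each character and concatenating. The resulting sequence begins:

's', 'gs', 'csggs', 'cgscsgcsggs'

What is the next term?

Rewriting each symbol of cgscsgcsggs: c→c, g→csg, s→gs, c→c, s→gs, g→csg, c→c, s→gs, g→csg, g→csg, s→gs, which concatenates to c csg gs c gs csg c gs csg csg gs.

ccsggscgscsgcgscsgcsggs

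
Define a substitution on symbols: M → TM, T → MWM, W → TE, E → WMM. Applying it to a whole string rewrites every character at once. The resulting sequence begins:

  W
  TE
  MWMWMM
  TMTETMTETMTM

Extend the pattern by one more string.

MWMTMMWMWMMMWMTMMWMWMMMWMTMMWMTM

Apply φ to TMTETMTETMTM symbol by symbol: T→MWM, M→TM, T→MWM, E→WMM, T→MWM, M→TM, T→MWM, E→WMM, T→MWM, M→TM, T→MWM, M→TM; joined: MWM TM MWM WMM MWM TM MWM WMM MWM TM MWM TM.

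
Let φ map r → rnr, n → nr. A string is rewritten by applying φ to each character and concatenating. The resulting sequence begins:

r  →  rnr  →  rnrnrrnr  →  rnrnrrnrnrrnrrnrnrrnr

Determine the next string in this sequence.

Rewriting the 21 symbols of rnrnrrnrnrrnrrnrnrrnr one by one yields rnr nr rnr nr rnr rnr nr rnr nr rnr rnr nr rnr rnr nr rnr nr rnr rnr nr rnr; concatenated:

rnrnrrnrnrrnrrnrnrrnrnrrnrrnrnrrnrrnrnrrnrnrrnrrnrnrrnr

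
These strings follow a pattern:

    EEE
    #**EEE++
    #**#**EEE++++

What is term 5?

s(k+1) = #**·s(k)·++, so each term gains #** as a prefix and ++ as a suffix.
From #**#**EEE++++, 2 further steps: #**#**EEE++++ → #**#**#**EEE++++++ → (answer).

#**#**#**#**EEE++++++++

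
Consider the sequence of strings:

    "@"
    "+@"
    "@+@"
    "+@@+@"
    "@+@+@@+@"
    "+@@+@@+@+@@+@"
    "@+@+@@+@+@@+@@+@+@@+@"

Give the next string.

Each term (from the third on) is the two preceding terms concatenated in order: term 3 = @·+@ = @+@.
Continuing: +@@+@@+@+@@+@ · @+@+@@+@+@@+@@+@+@@+@ gives term 8.

+@@+@@+@+@@+@@+@+@@+@+@@+@@+@+@@+@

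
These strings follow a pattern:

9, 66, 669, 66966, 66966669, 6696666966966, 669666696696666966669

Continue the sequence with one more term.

6696666966966669666696696666966966

Each term (from the third on) is the previous term followed by the one before it: term 3 = 66·9 = 669.
Continuing: 669666696696666966669 · 6696666966966 gives term 8.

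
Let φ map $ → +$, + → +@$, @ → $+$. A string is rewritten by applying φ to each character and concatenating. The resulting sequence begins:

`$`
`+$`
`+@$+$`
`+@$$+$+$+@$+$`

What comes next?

Rewriting the 13 symbols of +@$$+$+$+@$+$ one by one yields +@$ $+$ +$ +$ +@$ +$ +@$ +$ +@$ $+$ +$ +@$ +$; concatenated:

+@$$+$+$+$+@$+$+@$+$+@$$+$+$+@$+$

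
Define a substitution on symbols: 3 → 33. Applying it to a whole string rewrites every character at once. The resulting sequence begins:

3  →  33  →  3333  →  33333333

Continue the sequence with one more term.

Apply φ to 33333333 symbol by symbol: 3→33, 3→33, 3→33, 3→33, 3→33, 3→33, 3→33, 3→33; joined: 33 33 33 33 33 33 33 33.

3333333333333333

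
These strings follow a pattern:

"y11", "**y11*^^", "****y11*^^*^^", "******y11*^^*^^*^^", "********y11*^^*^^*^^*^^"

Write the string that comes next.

**********y11*^^*^^*^^*^^*^^

Every step adds ** to the front and *^^ to the end of the previous string.
One more step from ********y11*^^*^^*^^*^^ gives the answer.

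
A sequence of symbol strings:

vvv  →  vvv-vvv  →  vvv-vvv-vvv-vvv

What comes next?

s(k+1) = s(k)·-·s(k) — each term doubles the last with '-' between the halves.
So the next term is two copies of vvv-vvv-vvv-vvv with '-' between the halves.

vvv-vvv-vvv-vvv-vvv-vvv-vvv-vvv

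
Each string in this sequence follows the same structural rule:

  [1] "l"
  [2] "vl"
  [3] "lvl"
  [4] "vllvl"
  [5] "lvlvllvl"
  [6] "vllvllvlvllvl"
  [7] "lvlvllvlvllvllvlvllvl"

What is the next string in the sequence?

Each term (from the third on) is the two preceding terms concatenated in order: term 3 = l·vl = lvl.
Continuing: vllvllvlvllvl · lvlvllvlvllvllvlvllvl gives term 8.

vllvllvlvllvllvlvllvlvllvllvlvllvl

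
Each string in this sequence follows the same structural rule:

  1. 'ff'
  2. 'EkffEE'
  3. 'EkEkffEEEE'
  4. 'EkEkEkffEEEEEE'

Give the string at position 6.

EkEkEkEkEkffEEEEEEEEEE

s(k+1) = Ek·s(k)·EE, so each term gains Ek as a prefix and EE as a suffix.
From EkEkEkffEEEEEE, 2 further steps: EkEkEkffEEEEEE → EkEkEkEkffEEEEEEEE → (answer).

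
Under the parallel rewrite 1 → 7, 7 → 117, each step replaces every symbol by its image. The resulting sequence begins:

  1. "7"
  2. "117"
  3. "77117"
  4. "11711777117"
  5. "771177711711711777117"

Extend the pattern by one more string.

Rewriting the 21 symbols of 771177711711711777117 one by one yields 117 117 7 7 117 117 117 7 7 117 7 7 117 7 7 117 117 117 7 7 117; concatenated:

1171177711711711777117771177711711711777117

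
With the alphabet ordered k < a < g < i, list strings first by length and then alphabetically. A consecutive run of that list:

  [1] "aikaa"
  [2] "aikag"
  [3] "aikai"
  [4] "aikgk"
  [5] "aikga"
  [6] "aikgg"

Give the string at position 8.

Advancing 2 positions from aikgg through aikgg → aikgi reaches term 8.

aikik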